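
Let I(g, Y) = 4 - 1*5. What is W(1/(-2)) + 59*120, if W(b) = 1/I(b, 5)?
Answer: 7079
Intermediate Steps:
I(g, Y) = -1 (I(g, Y) = 4 - 5 = -1)
W(b) = -1 (W(b) = 1/(-1) = -1)
W(1/(-2)) + 59*120 = -1 + 59*120 = -1 + 7080 = 7079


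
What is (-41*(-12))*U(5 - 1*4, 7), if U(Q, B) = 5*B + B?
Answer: 20664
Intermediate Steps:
U(Q, B) = 6*B
(-41*(-12))*U(5 - 1*4, 7) = (-41*(-12))*(6*7) = 492*42 = 20664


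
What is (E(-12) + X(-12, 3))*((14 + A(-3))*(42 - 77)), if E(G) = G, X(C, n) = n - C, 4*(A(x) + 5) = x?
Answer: -3465/4 ≈ -866.25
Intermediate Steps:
A(x) = -5 + x/4
(E(-12) + X(-12, 3))*((14 + A(-3))*(42 - 77)) = (-12 + (3 - 1*(-12)))*((14 + (-5 + (¼)*(-3)))*(42 - 77)) = (-12 + (3 + 12))*((14 + (-5 - ¾))*(-35)) = (-12 + 15)*((14 - 23/4)*(-35)) = 3*((33/4)*(-35)) = 3*(-1155/4) = -3465/4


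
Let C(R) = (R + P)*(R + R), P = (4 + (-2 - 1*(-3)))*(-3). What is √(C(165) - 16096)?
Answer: 2*√8351 ≈ 182.77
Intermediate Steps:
P = -15 (P = (4 + (-2 + 3))*(-3) = (4 + 1)*(-3) = 5*(-3) = -15)
C(R) = 2*R*(-15 + R) (C(R) = (R - 15)*(R + R) = (-15 + R)*(2*R) = 2*R*(-15 + R))
√(C(165) - 16096) = √(2*165*(-15 + 165) - 16096) = √(2*165*150 - 16096) = √(49500 - 16096) = √33404 = 2*√8351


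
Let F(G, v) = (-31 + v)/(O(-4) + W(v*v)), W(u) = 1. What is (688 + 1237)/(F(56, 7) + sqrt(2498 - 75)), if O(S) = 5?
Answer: 7700/2407 + 1925*sqrt(2423)/2407 ≈ 42.566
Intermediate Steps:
F(G, v) = -31/6 + v/6 (F(G, v) = (-31 + v)/(5 + 1) = (-31 + v)/6 = (-31 + v)*(1/6) = -31/6 + v/6)
(688 + 1237)/(F(56, 7) + sqrt(2498 - 75)) = (688 + 1237)/((-31/6 + (1/6)*7) + sqrt(2498 - 75)) = 1925/((-31/6 + 7/6) + sqrt(2423)) = 1925/(-4 + sqrt(2423))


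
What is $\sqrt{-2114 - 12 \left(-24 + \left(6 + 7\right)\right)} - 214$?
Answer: $-214 + i \sqrt{1982} \approx -214.0 + 44.52 i$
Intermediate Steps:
$\sqrt{-2114 - 12 \left(-24 + \left(6 + 7\right)\right)} - 214 = \sqrt{-2114 - 12 \left(-24 + 13\right)} - 214 = \sqrt{-2114 - -132} - 214 = \sqrt{-2114 + 132} - 214 = \sqrt{-1982} - 214 = i \sqrt{1982} - 214 = -214 + i \sqrt{1982}$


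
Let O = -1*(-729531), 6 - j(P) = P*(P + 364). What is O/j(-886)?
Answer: -243177/154162 ≈ -1.5774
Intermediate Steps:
j(P) = 6 - P*(364 + P) (j(P) = 6 - P*(P + 364) = 6 - P*(364 + P))
O = 729531
O/j(-886) = 729531/(6 - 1*(-886)² - 364*(-886)) = 729531/(6 - 1*784996 + 322504) = 729531/(6 - 784996 + 322504) = 729531/(-462486) = 729531*(-1/462486) = -243177/154162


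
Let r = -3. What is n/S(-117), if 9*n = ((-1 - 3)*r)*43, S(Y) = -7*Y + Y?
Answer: 86/1053 ≈ 0.081671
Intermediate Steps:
S(Y) = -6*Y
n = 172/3 (n = (((-1 - 3)*(-3))*43)/9 = (-4*(-3)*43)/9 = (12*43)/9 = (⅑)*516 = 172/3 ≈ 57.333)
n/S(-117) = 172/(3*((-6*(-117)))) = (172/3)/702 = (172/3)*(1/702) = 86/1053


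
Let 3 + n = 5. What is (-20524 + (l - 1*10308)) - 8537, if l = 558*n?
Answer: -38253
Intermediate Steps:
n = 2 (n = -3 + 5 = 2)
l = 1116 (l = 558*2 = 1116)
(-20524 + (l - 1*10308)) - 8537 = (-20524 + (1116 - 1*10308)) - 8537 = (-20524 + (1116 - 10308)) - 8537 = (-20524 - 9192) - 8537 = -29716 - 8537 = -38253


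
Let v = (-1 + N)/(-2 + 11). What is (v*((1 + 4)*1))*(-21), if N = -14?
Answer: 175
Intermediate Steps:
v = -5/3 (v = (-1 - 14)/(-2 + 11) = -15/9 = -15*⅑ = -5/3 ≈ -1.6667)
(v*((1 + 4)*1))*(-21) = -5*(1 + 4)/3*(-21) = -25/3*(-21) = 175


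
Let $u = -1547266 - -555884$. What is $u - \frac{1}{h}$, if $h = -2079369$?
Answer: $- \frac{2061448997957}{2079369} \approx -9.9138 \cdot 10^{5}$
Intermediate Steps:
$u = -991382$ ($u = -1547266 + 555884 = -991382$)
$u - \frac{1}{h} = -991382 - \frac{1}{-2079369} = -991382 - - \frac{1}{2079369} = -991382 + \frac{1}{2079369} = - \frac{2061448997957}{2079369}$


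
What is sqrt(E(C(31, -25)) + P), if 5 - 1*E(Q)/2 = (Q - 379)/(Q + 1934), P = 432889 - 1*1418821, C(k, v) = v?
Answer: I*sqrt(3592975269610)/1909 ≈ 992.94*I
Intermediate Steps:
P = -985932 (P = 432889 - 1418821 = -985932)
E(Q) = 10 - 2*(-379 + Q)/(1934 + Q) (E(Q) = 10 - 2*(Q - 379)/(Q + 1934) = 10 - 2*(-379 + Q)/(1934 + Q))
sqrt(E(C(31, -25)) + P) = sqrt(2*(10049 + 4*(-25))/(1934 - 25) - 985932) = sqrt(2*(10049 - 100)/1909 - 985932) = sqrt(2*(1/1909)*9949 - 985932) = sqrt(19898/1909 - 985932) = sqrt(-1882124290/1909) = I*sqrt(3592975269610)/1909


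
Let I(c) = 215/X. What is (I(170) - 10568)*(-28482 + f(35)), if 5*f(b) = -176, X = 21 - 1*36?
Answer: 4526677742/15 ≈ 3.0178e+8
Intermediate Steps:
X = -15 (X = 21 - 36 = -15)
I(c) = -43/3 (I(c) = 215/(-15) = 215*(-1/15) = -43/3)
f(b) = -176/5 (f(b) = (⅕)*(-176) = -176/5)
(I(170) - 10568)*(-28482 + f(35)) = (-43/3 - 10568)*(-28482 - 176/5) = -31747/3*(-142586/5) = 4526677742/15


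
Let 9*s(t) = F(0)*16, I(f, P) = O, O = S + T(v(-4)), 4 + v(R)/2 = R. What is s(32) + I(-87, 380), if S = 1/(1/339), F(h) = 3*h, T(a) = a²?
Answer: 595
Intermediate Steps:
v(R) = -8 + 2*R
S = 339 (S = 1/(1/339) = 339)
O = 595 (O = 339 + (-8 + 2*(-4))² = 339 + (-8 - 8)² = 339 + (-16)² = 339 + 256 = 595)
I(f, P) = 595
s(t) = 0 (s(t) = ((3*0)*16)/9 = (0*16)/9 = (⅑)*0 = 0)
s(32) + I(-87, 380) = 0 + 595 = 595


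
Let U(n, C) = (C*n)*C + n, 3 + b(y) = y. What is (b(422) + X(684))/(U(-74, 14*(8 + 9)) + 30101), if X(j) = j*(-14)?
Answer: 9157/4161629 ≈ 0.0022003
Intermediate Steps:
X(j) = -14*j
b(y) = -3 + y
U(n, C) = n + n*C² (U(n, C) = n*C² + n = n + n*C²)
(b(422) + X(684))/(U(-74, 14*(8 + 9)) + 30101) = ((-3 + 422) - 14*684)/(-74*(1 + (14*(8 + 9))²) + 30101) = (419 - 9576)/(-74*(1 + (14*17)²) + 30101) = -9157/(-74*(1 + 238²) + 30101) = -9157/(-74*(1 + 56644) + 30101) = -9157/(-74*56645 + 30101) = -9157/(-4191730 + 30101) = -9157/(-4161629) = -9157*(-1/4161629) = 9157/4161629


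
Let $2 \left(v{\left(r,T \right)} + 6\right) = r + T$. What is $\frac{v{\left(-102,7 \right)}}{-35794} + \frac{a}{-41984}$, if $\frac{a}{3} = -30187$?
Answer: $\frac{1621893289}{751387648} \approx 2.1585$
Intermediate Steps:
$a = -90561$ ($a = 3 \left(-30187\right) = -90561$)
$v{\left(r,T \right)} = -6 + \frac{T}{2} + \frac{r}{2}$ ($v{\left(r,T \right)} = -6 + \frac{r + T}{2} = -6 + \frac{T + r}{2} = -6 + \left(\frac{T}{2} + \frac{r}{2}\right) = -6 + \frac{T}{2} + \frac{r}{2}$)
$\frac{v{\left(-102,7 \right)}}{-35794} + \frac{a}{-41984} = \frac{-6 + \frac{1}{2} \cdot 7 + \frac{1}{2} \left(-102\right)}{-35794} - \frac{90561}{-41984} = \left(-6 + \frac{7}{2} - 51\right) \left(- \frac{1}{35794}\right) - - \frac{90561}{41984} = \left(- \frac{107}{2}\right) \left(- \frac{1}{35794}\right) + \frac{90561}{41984} = \frac{107}{71588} + \frac{90561}{41984} = \frac{1621893289}{751387648}$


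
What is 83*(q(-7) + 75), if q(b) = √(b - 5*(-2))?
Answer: 6225 + 83*√3 ≈ 6368.8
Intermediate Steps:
q(b) = √(10 + b) (q(b) = √(b + 10) = √(10 + b))
83*(q(-7) + 75) = 83*(√(10 - 7) + 75) = 83*(√3 + 75) = 83*(75 + √3) = 6225 + 83*√3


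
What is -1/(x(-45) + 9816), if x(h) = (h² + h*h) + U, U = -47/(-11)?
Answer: -11/152573 ≈ -7.2097e-5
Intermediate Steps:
U = 47/11 (U = -47*(-1/11) = 47/11 ≈ 4.2727)
x(h) = 47/11 + 2*h² (x(h) = (h² + h*h) + 47/11 = (h² + h²) + 47/11 = 2*h² + 47/11 = 47/11 + 2*h²)
-1/(x(-45) + 9816) = -1/((47/11 + 2*(-45)²) + 9816) = -1/((47/11 + 2*2025) + 9816) = -1/((47/11 + 4050) + 9816) = -1/(44597/11 + 9816) = -1/152573/11 = -1*11/152573 = -11/152573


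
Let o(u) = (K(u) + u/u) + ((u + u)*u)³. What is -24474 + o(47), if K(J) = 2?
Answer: 86233698161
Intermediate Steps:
o(u) = 3 + 8*u⁶ (o(u) = (2 + u/u) + ((u + u)*u)³ = (2 + 1) + ((2*u)*u)³ = 3 + (2*u²)³ = 3 + 8*u⁶)
-24474 + o(47) = -24474 + (3 + 8*47⁶) = -24474 + (3 + 8*10779215329) = -24474 + (3 + 86233722632) = -24474 + 86233722635 = 86233698161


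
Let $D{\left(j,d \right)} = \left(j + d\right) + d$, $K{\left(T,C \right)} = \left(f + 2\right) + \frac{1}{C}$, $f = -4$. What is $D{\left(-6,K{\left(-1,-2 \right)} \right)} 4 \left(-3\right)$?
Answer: $132$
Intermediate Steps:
$K{\left(T,C \right)} = -2 + \frac{1}{C}$ ($K{\left(T,C \right)} = \left(-4 + 2\right) + \frac{1}{C} = -2 + \frac{1}{C}$)
$D{\left(j,d \right)} = j + 2 d$ ($D{\left(j,d \right)} = \left(d + j\right) + d = j + 2 d$)
$D{\left(-6,K{\left(-1,-2 \right)} \right)} 4 \left(-3\right) = \left(-6 + 2 \left(-2 + \frac{1}{-2}\right)\right) 4 \left(-3\right) = \left(-6 + 2 \left(-2 - \frac{1}{2}\right)\right) 4 \left(-3\right) = \left(-6 + 2 \left(- \frac{5}{2}\right)\right) 4 \left(-3\right) = \left(-6 - 5\right) 4 \left(-3\right) = \left(-11\right) 4 \left(-3\right) = \left(-44\right) \left(-3\right) = 132$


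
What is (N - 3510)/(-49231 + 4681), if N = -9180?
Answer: 47/165 ≈ 0.28485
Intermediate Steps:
(N - 3510)/(-49231 + 4681) = (-9180 - 3510)/(-49231 + 4681) = -12690/(-44550) = -12690*(-1/44550) = 47/165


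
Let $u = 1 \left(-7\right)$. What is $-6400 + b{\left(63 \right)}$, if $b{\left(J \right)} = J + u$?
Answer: $-6344$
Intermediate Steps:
$u = -7$
$b{\left(J \right)} = -7 + J$ ($b{\left(J \right)} = J - 7 = -7 + J$)
$-6400 + b{\left(63 \right)} = -6400 + \left(-7 + 63\right) = -6400 + 56 = -6344$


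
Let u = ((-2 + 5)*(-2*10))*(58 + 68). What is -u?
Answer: 7560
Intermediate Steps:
u = -7560 (u = (3*(-20))*126 = -60*126 = -7560)
-u = -1*(-7560) = 7560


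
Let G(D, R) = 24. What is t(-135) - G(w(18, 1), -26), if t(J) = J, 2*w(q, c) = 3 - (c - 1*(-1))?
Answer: -159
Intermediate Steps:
w(q, c) = 1 - c/2 (w(q, c) = (3 - (c - 1*(-1)))/2 = (3 - (c + 1))/2 = (3 - (1 + c))/2 = (3 + (-1 - c))/2 = (2 - c)/2 = 1 - c/2)
t(-135) - G(w(18, 1), -26) = -135 - 1*24 = -135 - 24 = -159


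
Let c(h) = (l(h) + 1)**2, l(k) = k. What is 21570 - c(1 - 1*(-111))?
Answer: 8801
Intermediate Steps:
c(h) = (1 + h)**2 (c(h) = (h + 1)**2 = (1 + h)**2)
21570 - c(1 - 1*(-111)) = 21570 - (1 + (1 - 1*(-111)))**2 = 21570 - (1 + (1 + 111))**2 = 21570 - (1 + 112)**2 = 21570 - 1*113**2 = 21570 - 1*12769 = 21570 - 12769 = 8801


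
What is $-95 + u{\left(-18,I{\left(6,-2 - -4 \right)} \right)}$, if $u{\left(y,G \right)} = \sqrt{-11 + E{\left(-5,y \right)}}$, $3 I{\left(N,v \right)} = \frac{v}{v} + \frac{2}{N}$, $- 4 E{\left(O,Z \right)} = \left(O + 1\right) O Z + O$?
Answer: $-95 + \frac{\sqrt{321}}{2} \approx -86.042$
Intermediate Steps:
$E{\left(O,Z \right)} = - \frac{O}{4} - \frac{O Z \left(1 + O\right)}{4}$ ($E{\left(O,Z \right)} = - \frac{\left(O + 1\right) O Z + O}{4} = - \frac{\left(1 + O\right) O Z + O}{4} = - \frac{O \left(1 + O\right) Z + O}{4} = - \frac{O Z \left(1 + O\right) + O}{4} = - \frac{O + O Z \left(1 + O\right)}{4} = - \frac{O}{4} - \frac{O Z \left(1 + O\right)}{4}$)
$I{\left(N,v \right)} = \frac{1}{3} + \frac{2}{3 N}$ ($I{\left(N,v \right)} = \frac{\frac{v}{v} + \frac{2}{N}}{3} = \frac{1 + \frac{2}{N}}{3} = \frac{1}{3} + \frac{2}{3 N}$)
$u{\left(y,G \right)} = \sqrt{- \frac{39}{4} - 5 y}$ ($u{\left(y,G \right)} = \sqrt{-11 - - \frac{5 \left(1 + y - 5 y\right)}{4}} = \sqrt{-11 - - \frac{5 \left(1 - 4 y\right)}{4}} = \sqrt{-11 - \left(- \frac{5}{4} + 5 y\right)} = \sqrt{- \frac{39}{4} - 5 y}$)
$-95 + u{\left(-18,I{\left(6,-2 - -4 \right)} \right)} = -95 + \frac{\sqrt{-39 - -360}}{2} = -95 + \frac{\sqrt{-39 + 360}}{2} = -95 + \frac{\sqrt{321}}{2}$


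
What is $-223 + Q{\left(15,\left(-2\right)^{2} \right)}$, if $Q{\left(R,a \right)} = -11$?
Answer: $-234$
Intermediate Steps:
$-223 + Q{\left(15,\left(-2\right)^{2} \right)} = -223 - 11 = -234$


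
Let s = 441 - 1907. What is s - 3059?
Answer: -4525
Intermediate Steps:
s = -1466
s - 3059 = -1466 - 3059 = -4525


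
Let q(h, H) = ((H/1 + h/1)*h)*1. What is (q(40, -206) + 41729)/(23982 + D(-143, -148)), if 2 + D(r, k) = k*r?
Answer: 35089/45144 ≈ 0.77727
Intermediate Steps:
D(r, k) = -2 + k*r
q(h, H) = h*(H + h) (q(h, H) = ((H*1 + h*1)*h)*1 = ((H + h)*h)*1 = (h*(H + h))*1 = h*(H + h))
(q(40, -206) + 41729)/(23982 + D(-143, -148)) = (40*(-206 + 40) + 41729)/(23982 + (-2 - 148*(-143))) = (40*(-166) + 41729)/(23982 + (-2 + 21164)) = (-6640 + 41729)/(23982 + 21162) = 35089/45144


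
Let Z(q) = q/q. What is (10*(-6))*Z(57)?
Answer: -60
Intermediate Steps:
Z(q) = 1
(10*(-6))*Z(57) = (10*(-6))*1 = -60*1 = -60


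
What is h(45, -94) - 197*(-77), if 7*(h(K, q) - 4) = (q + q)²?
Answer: 141555/7 ≈ 20222.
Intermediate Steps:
h(K, q) = 4 + 4*q²/7 (h(K, q) = 4 + (q + q)²/7 = 4 + (2*q)²/7 = 4 + (4*q²)/7 = 4 + 4*q²/7)
h(45, -94) - 197*(-77) = (4 + (4/7)*(-94)²) - 197*(-77) = (4 + (4/7)*8836) - 1*(-15169) = (4 + 35344/7) + 15169 = 35372/7 + 15169 = 141555/7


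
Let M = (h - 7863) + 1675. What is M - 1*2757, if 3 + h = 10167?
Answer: 1219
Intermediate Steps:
h = 10164 (h = -3 + 10167 = 10164)
M = 3976 (M = (10164 - 7863) + 1675 = 2301 + 1675 = 3976)
M - 1*2757 = 3976 - 1*2757 = 3976 - 2757 = 1219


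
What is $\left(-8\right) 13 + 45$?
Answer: $-59$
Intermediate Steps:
$\left(-8\right) 13 + 45 = -104 + 45 = -59$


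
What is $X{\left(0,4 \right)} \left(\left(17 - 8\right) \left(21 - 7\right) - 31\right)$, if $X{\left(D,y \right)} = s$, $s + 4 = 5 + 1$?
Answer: $190$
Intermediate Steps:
$s = 2$ ($s = -4 + \left(5 + 1\right) = -4 + 6 = 2$)
$X{\left(D,y \right)} = 2$
$X{\left(0,4 \right)} \left(\left(17 - 8\right) \left(21 - 7\right) - 31\right) = 2 \left(\left(17 - 8\right) \left(21 - 7\right) - 31\right) = 2 \left(9 \cdot 14 - 31\right) = 2 \left(126 - 31\right) = 2 \cdot 95 = 190$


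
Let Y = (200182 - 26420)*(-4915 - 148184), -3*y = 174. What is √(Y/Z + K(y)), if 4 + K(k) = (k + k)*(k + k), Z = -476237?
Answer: √15720168358981194/476237 ≈ 263.27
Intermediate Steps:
y = -58 (y = -⅓*174 = -58)
K(k) = -4 + 4*k² (K(k) = -4 + (k + k)*(k + k) = -4 + (2*k)*(2*k) = -4 + 4*k²)
Y = -26602788438 (Y = 173762*(-153099) = -26602788438)
√(Y/Z + K(y)) = √(-26602788438/(-476237) + (-4 + 4*(-58)²)) = √(-26602788438*(-1/476237) + (-4 + 4*3364)) = √(26602788438/476237 + (-4 + 13456)) = √(26602788438/476237 + 13452) = √(33009128562/476237) = √15720168358981194/476237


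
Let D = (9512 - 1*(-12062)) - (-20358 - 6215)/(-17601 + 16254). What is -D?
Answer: -29033605/1347 ≈ -21554.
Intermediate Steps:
D = 29033605/1347 (D = (9512 + 12062) - (-26573)/(-1347) = 21574 - (-26573)*(-1)/1347 = 21574 - 1*26573/1347 = 21574 - 26573/1347 = 29033605/1347 ≈ 21554.)
-D = -1*29033605/1347 = -29033605/1347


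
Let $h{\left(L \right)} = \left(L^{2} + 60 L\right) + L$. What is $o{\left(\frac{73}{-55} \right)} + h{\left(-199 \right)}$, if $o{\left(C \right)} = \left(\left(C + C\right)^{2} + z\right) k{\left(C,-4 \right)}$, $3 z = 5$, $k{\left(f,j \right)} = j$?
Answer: $\frac{248901358}{9075} \approx 27427.0$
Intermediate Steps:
$z = \frac{5}{3}$ ($z = \frac{1}{3} \cdot 5 = \frac{5}{3} \approx 1.6667$)
$o{\left(C \right)} = - \frac{20}{3} - 16 C^{2}$ ($o{\left(C \right)} = \left(\left(C + C\right)^{2} + \frac{5}{3}\right) \left(-4\right) = \left(\left(2 C\right)^{2} + \frac{5}{3}\right) \left(-4\right) = \left(4 C^{2} + \frac{5}{3}\right) \left(-4\right) = \left(\frac{5}{3} + 4 C^{2}\right) \left(-4\right) = - \frac{20}{3} - 16 C^{2}$)
$h{\left(L \right)} = L^{2} + 61 L$
$o{\left(\frac{73}{-55} \right)} + h{\left(-199 \right)} = \left(- \frac{20}{3} - 16 \left(\frac{73}{-55}\right)^{2}\right) - 199 \left(61 - 199\right) = \left(- \frac{20}{3} - 16 \left(73 \left(- \frac{1}{55}\right)\right)^{2}\right) - -27462 = \left(- \frac{20}{3} - 16 \left(- \frac{73}{55}\right)^{2}\right) + 27462 = \left(- \frac{20}{3} - \frac{85264}{3025}\right) + 27462 = - \frac{316292}{9075} + 27462 = \frac{248901358}{9075}$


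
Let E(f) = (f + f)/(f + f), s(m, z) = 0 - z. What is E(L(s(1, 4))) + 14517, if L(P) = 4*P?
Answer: 14518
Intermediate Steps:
s(m, z) = -z
E(f) = 1 (E(f) = (2*f)/((2*f)) = (2*f)*(1/(2*f)) = 1)
E(L(s(1, 4))) + 14517 = 1 + 14517 = 14518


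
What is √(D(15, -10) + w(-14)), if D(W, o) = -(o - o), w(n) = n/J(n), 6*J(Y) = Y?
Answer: √6 ≈ 2.4495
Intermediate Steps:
J(Y) = Y/6
w(n) = 6 (w(n) = n/((n/6)) = n*(6/n) = 6)
D(W, o) = 0 (D(W, o) = -1*0 = 0)
√(D(15, -10) + w(-14)) = √(0 + 6) = √6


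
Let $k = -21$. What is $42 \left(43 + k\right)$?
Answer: $924$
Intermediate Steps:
$42 \left(43 + k\right) = 42 \left(43 - 21\right) = 42 \cdot 22 = 924$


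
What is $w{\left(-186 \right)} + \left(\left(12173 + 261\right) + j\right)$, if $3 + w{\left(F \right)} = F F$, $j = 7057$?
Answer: $54084$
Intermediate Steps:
$w{\left(F \right)} = -3 + F^{2}$ ($w{\left(F \right)} = -3 + F F = -3 + F^{2}$)
$w{\left(-186 \right)} + \left(\left(12173 + 261\right) + j\right) = \left(-3 + \left(-186\right)^{2}\right) + \left(\left(12173 + 261\right) + 7057\right) = \left(-3 + 34596\right) + \left(12434 + 7057\right) = 34593 + 19491 = 54084$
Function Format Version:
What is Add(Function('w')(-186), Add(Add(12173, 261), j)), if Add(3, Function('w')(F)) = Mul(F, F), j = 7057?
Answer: 54084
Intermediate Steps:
Function('w')(F) = Add(-3, Pow(F, 2)) (Function('w')(F) = Add(-3, Mul(F, F)) = Add(-3, Pow(F, 2)))
Add(Function('w')(-186), Add(Add(12173, 261), j)) = Add(Add(-3, Pow(-186, 2)), Add(Add(12173, 261), 7057)) = Add(Add(-3, 34596), Add(12434, 7057)) = Add(34593, 19491) = 54084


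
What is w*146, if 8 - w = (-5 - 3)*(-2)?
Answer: -1168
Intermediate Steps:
w = -8 (w = 8 - (-5 - 3)*(-2) = 8 - (-8)*(-2) = 8 - 1*16 = 8 - 16 = -8)
w*146 = -8*146 = -1168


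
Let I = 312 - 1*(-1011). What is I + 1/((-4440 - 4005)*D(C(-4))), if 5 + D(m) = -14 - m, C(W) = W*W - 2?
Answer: 368700256/278685 ≈ 1323.0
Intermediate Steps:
C(W) = -2 + W² (C(W) = W² - 2 = -2 + W²)
D(m) = -19 - m (D(m) = -5 + (-14 - m) = -19 - m)
I = 1323 (I = 312 + 1011 = 1323)
I + 1/((-4440 - 4005)*D(C(-4))) = 1323 + 1/((-4440 - 4005)*(-19 - (-2 + (-4)²))) = 1323 + 1/((-8445)*(-19 - (-2 + 16))) = 1323 - 1/(8445*(-19 - 1*14)) = 1323 - 1/(8445*(-19 - 14)) = 1323 - 1/8445/(-33) = 1323 - 1/8445*(-1/33) = 1323 + 1/278685 = 368700256/278685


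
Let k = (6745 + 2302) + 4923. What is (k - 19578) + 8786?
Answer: 3178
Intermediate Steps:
k = 13970 (k = 9047 + 4923 = 13970)
(k - 19578) + 8786 = (13970 - 19578) + 8786 = -5608 + 8786 = 3178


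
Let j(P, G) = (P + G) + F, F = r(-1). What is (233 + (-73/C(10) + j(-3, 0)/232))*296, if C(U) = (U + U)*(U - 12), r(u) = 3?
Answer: 347541/5 ≈ 69508.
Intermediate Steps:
F = 3
j(P, G) = 3 + G + P (j(P, G) = (P + G) + 3 = (G + P) + 3 = 3 + G + P)
C(U) = 2*U*(-12 + U) (C(U) = (2*U)*(-12 + U) = 2*U*(-12 + U))
(233 + (-73/C(10) + j(-3, 0)/232))*296 = (233 + (-73*1/(20*(-12 + 10)) + (3 + 0 - 3)/232))*296 = (233 + (-73/(2*10*(-2)) + 0*(1/232)))*296 = (233 + (-73/(-40) + 0))*296 = (233 + (-73*(-1/40) + 0))*296 = (233 + (73/40 + 0))*296 = (233 + 73/40)*296 = (9393/40)*296 = 347541/5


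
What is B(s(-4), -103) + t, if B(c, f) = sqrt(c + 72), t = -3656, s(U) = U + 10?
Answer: -3656 + sqrt(78) ≈ -3647.2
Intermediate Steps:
s(U) = 10 + U
B(c, f) = sqrt(72 + c)
B(s(-4), -103) + t = sqrt(72 + (10 - 4)) - 3656 = sqrt(72 + 6) - 3656 = sqrt(78) - 3656 = -3656 + sqrt(78)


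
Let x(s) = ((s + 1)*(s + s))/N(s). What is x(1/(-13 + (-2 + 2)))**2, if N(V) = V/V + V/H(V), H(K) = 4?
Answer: 1024/48841 ≈ 0.020966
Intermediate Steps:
N(V) = 1 + V/4 (N(V) = V/V + V/4 = 1 + V*(1/4) = 1 + V/4)
x(s) = 2*s*(1 + s)/(1 + s/4) (x(s) = ((s + 1)*(s + s))/(1 + s/4) = ((1 + s)*(2*s))/(1 + s/4) = (2*s*(1 + s))/(1 + s/4) = 2*s*(1 + s)/(1 + s/4))
x(1/(-13 + (-2 + 2)))**2 = (8*(1 + 1/(-13 + (-2 + 2)))/((-13 + (-2 + 2))*(4 + 1/(-13 + (-2 + 2)))))**2 = (8*(1 + 1/(-13 + 0))/((-13 + 0)*(4 + 1/(-13 + 0))))**2 = (8*(1 + 1/(-13))/(-13*(4 + 1/(-13))))**2 = (8*(-1/13)*(1 - 1/13)/(4 - 1/13))**2 = (8*(-1/13)*(12/13)/(51/13))**2 = (8*(-1/13)*(13/51)*(12/13))**2 = (-32/221)**2 = 1024/48841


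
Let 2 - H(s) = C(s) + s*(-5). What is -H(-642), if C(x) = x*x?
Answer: 415372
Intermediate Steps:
C(x) = x²
H(s) = 2 - s² + 5*s (H(s) = 2 - (s² + s*(-5)) = 2 - (s² - 5*s) = 2 + (-s² + 5*s) = 2 - s² + 5*s)
-H(-642) = -(2 - 1*(-642)² + 5*(-642)) = -(2 - 1*412164 - 3210) = -(2 - 412164 - 3210) = -1*(-415372) = 415372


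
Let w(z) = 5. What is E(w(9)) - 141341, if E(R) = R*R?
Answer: -141316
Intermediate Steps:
E(R) = R²
E(w(9)) - 141341 = 5² - 141341 = 25 - 141341 = -141316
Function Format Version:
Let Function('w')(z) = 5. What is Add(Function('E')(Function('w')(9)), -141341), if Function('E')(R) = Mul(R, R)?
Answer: -141316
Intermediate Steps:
Function('E')(R) = Pow(R, 2)
Add(Function('E')(Function('w')(9)), -141341) = Add(Pow(5, 2), -141341) = Add(25, -141341) = -141316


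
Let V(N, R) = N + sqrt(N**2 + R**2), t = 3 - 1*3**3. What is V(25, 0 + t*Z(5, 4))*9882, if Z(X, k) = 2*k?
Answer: 247050 + 9882*sqrt(37489) ≈ 2.1604e+6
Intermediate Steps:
t = -24 (t = 3 - 1*27 = 3 - 27 = -24)
V(25, 0 + t*Z(5, 4))*9882 = (25 + sqrt(25**2 + (0 - 48*4)**2))*9882 = (25 + sqrt(625 + (0 - 24*8)**2))*9882 = (25 + sqrt(625 + (0 - 192)**2))*9882 = (25 + sqrt(625 + (-192)**2))*9882 = (25 + sqrt(625 + 36864))*9882 = (25 + sqrt(37489))*9882 = 247050 + 9882*sqrt(37489)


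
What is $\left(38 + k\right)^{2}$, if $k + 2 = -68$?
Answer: $1024$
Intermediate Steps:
$k = -70$ ($k = -2 - 68 = -70$)
$\left(38 + k\right)^{2} = \left(38 - 70\right)^{2} = \left(-32\right)^{2} = 1024$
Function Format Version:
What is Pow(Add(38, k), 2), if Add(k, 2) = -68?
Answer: 1024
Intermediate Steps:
k = -70 (k = Add(-2, -68) = -70)
Pow(Add(38, k), 2) = Pow(Add(38, -70), 2) = Pow(-32, 2) = 1024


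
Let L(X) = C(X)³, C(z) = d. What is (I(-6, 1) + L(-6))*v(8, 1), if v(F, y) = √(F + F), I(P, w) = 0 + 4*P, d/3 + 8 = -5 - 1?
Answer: -296448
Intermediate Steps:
d = -42 (d = -24 + 3*(-5 - 1) = -24 + 3*(-6) = -24 - 18 = -42)
I(P, w) = 4*P
C(z) = -42
v(F, y) = √2*√F (v(F, y) = √(2*F) = √2*√F)
L(X) = -74088 (L(X) = (-42)³ = -74088)
(I(-6, 1) + L(-6))*v(8, 1) = (4*(-6) - 74088)*(√2*√8) = (-24 - 74088)*(√2*(2*√2)) = -74112*4 = -296448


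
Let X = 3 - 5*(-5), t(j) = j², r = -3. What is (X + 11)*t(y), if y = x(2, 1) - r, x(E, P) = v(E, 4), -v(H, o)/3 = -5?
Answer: 12636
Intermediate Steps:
v(H, o) = 15 (v(H, o) = -3*(-5) = 15)
x(E, P) = 15
y = 18 (y = 15 - 1*(-3) = 15 + 3 = 18)
X = 28 (X = 3 + 25 = 28)
(X + 11)*t(y) = (28 + 11)*18² = 39*324 = 12636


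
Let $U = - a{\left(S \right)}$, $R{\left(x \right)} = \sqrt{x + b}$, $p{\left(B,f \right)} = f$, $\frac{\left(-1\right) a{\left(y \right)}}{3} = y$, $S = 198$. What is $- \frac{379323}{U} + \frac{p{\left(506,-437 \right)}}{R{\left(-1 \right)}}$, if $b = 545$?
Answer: $- \frac{14049}{22} - \frac{437 \sqrt{34}}{136} \approx -657.33$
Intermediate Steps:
$a{\left(y \right)} = - 3 y$
$R{\left(x \right)} = \sqrt{545 + x}$ ($R{\left(x \right)} = \sqrt{x + 545} = \sqrt{545 + x}$)
$U = 594$ ($U = - \left(-3\right) 198 = \left(-1\right) \left(-594\right) = 594$)
$- \frac{379323}{U} + \frac{p{\left(506,-437 \right)}}{R{\left(-1 \right)}} = - \frac{379323}{594} - \frac{437}{\sqrt{545 - 1}} = \left(-379323\right) \frac{1}{594} - \frac{437}{\sqrt{544}} = - \frac{14049}{22} - \frac{437}{4 \sqrt{34}} = - \frac{14049}{22} - 437 \frac{\sqrt{34}}{136} = - \frac{14049}{22} - \frac{437 \sqrt{34}}{136}$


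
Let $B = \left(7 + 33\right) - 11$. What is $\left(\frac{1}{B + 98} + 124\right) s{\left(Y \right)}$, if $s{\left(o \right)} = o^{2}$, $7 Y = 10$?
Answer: $\frac{1574900}{6223} \approx 253.08$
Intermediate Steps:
$Y = \frac{10}{7}$ ($Y = \frac{1}{7} \cdot 10 = \frac{10}{7} \approx 1.4286$)
$B = 29$ ($B = 40 - 11 = 29$)
$\left(\frac{1}{B + 98} + 124\right) s{\left(Y \right)} = \left(\frac{1}{29 + 98} + 124\right) \left(\frac{10}{7}\right)^{2} = \left(\frac{1}{127} + 124\right) \frac{100}{49} = \frac{15749}{127} \cdot \frac{100}{49} = \frac{1574900}{6223}$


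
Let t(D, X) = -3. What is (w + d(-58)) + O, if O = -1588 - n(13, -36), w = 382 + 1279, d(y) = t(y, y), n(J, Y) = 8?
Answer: 62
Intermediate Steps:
d(y) = -3
w = 1661
O = -1596 (O = -1588 - 1*8 = -1588 - 8 = -1596)
(w + d(-58)) + O = (1661 - 3) - 1596 = 1658 - 1596 = 62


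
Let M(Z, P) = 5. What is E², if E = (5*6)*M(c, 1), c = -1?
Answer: 22500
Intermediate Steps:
E = 150 (E = (5*6)*5 = 30*5 = 150)
E² = 150² = 22500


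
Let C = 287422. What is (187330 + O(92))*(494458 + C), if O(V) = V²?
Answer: 153087412720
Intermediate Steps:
(187330 + O(92))*(494458 + C) = (187330 + 92²)*(494458 + 287422) = (187330 + 8464)*781880 = 195794*781880 = 153087412720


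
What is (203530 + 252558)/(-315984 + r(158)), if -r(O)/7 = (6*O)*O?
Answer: -57011/170559 ≈ -0.33426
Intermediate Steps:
r(O) = -42*O² (r(O) = -7*6*O*O = -42*O²)
(203530 + 252558)/(-315984 + r(158)) = (203530 + 252558)/(-315984 - 42*158²) = 456088/(-315984 - 42*24964) = 456088/(-315984 - 1048488) = 456088/(-1364472) = 456088*(-1/1364472) = -57011/170559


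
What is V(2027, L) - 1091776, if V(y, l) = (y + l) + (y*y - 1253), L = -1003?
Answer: 3016724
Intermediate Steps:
V(y, l) = -1253 + l + y + y² (V(y, l) = (l + y) + (y² - 1253) = (l + y) + (-1253 + y²) = -1253 + l + y + y²)
V(2027, L) - 1091776 = (-1253 - 1003 + 2027 + 2027²) - 1091776 = (-1253 - 1003 + 2027 + 4108729) - 1091776 = 4108500 - 1091776 = 3016724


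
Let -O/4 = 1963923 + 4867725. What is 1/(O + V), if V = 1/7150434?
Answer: -7150434/195396992540927 ≈ -3.6594e-8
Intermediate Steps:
O = -27326592 (O = -4*(1963923 + 4867725) = -4*6831648 = -27326592)
V = 1/7150434 ≈ 1.3985e-7
1/(O + V) = 1/(-27326592 + 1/7150434) = 1/(-195396992540927/7150434) = -7150434/195396992540927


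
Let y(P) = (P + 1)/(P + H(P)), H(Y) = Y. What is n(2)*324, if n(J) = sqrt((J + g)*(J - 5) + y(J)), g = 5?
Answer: 1458*I ≈ 1458.0*I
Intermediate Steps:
y(P) = (1 + P)/(2*P) (y(P) = (P + 1)/(P + P) = (1 + P)/((2*P)) = (1 + P)*(1/(2*P)) = (1 + P)/(2*P))
n(J) = sqrt((-5 + J)*(5 + J) + (1 + J)/(2*J)) (n(J) = sqrt((J + 5)*(J - 5) + (1 + J)/(2*J)) = sqrt((5 + J)*(-5 + J) + (1 + J)/(2*J)) = sqrt((-5 + J)*(5 + J) + (1 + J)/(2*J)))
n(2)*324 = (sqrt(-98 + 2/2 + 4*2**2)/2)*324 = (sqrt(-98 + 2*(1/2) + 4*4)/2)*324 = (sqrt(-98 + 1 + 16)/2)*324 = (sqrt(-81)/2)*324 = ((9*I)/2)*324 = (9*I/2)*324 = 1458*I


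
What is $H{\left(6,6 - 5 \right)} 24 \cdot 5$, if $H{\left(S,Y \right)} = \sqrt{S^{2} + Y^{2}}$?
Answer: $120 \sqrt{37} \approx 729.93$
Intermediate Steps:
$H{\left(6,6 - 5 \right)} 24 \cdot 5 = \sqrt{6^{2} + \left(6 - 5\right)^{2}} \cdot 24 \cdot 5 = \sqrt{36 + 1^{2}} \cdot 24 \cdot 5 = \sqrt{36 + 1} \cdot 24 \cdot 5 = \sqrt{37} \cdot 24 \cdot 5 = 24 \sqrt{37} \cdot 5 = 120 \sqrt{37}$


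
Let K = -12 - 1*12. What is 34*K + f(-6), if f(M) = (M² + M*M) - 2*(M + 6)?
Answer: -744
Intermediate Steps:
f(M) = -12 - 2*M + 2*M² (f(M) = (M² + M²) - 2*(6 + M) = 2*M² + (-12 - 2*M) = -12 - 2*M + 2*M²)
K = -24 (K = -12 - 12 = -24)
34*K + f(-6) = 34*(-24) + (-12 - 2*(-6) + 2*(-6)²) = -816 + (-12 + 12 + 2*36) = -816 + (-12 + 12 + 72) = -816 + 72 = -744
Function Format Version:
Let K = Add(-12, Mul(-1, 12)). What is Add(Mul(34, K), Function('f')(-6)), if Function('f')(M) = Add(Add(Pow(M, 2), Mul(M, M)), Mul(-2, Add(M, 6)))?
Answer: -744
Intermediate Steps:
Function('f')(M) = Add(-12, Mul(-2, M), Mul(2, Pow(M, 2))) (Function('f')(M) = Add(Add(Pow(M, 2), Pow(M, 2)), Mul(-2, Add(6, M))) = Add(Mul(2, Pow(M, 2)), Add(-12, Mul(-2, M))) = Add(-12, Mul(-2, M), Mul(2, Pow(M, 2))))
K = -24 (K = Add(-12, -12) = -24)
Add(Mul(34, K), Function('f')(-6)) = Add(Mul(34, -24), Add(-12, Mul(-2, -6), Mul(2, Pow(-6, 2)))) = Add(-816, Add(-12, 12, Mul(2, 36))) = Add(-816, Add(-12, 12, 72)) = Add(-816, 72) = -744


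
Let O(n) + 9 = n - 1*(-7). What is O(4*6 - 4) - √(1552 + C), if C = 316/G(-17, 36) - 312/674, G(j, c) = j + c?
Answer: 18 - 2*√16073105138/6403 ≈ -21.600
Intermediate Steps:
G(j, c) = c + j
O(n) = -2 + n (O(n) = -9 + (n - 1*(-7)) = -9 + (n + 7) = -9 + (7 + n) = -2 + n)
C = 103528/6403 (C = 316/(36 - 17) - 312/674 = 316/19 - 312*1/674 = 316*(1/19) - 156/337 = 316/19 - 156/337 = 103528/6403 ≈ 16.169)
O(4*6 - 4) - √(1552 + C) = (-2 + (4*6 - 4)) - √(1552 + 103528/6403) = (-2 + (24 - 4)) - √(10040984/6403) = (-2 + 20) - 2*√16073105138/6403 = 18 - 2*√16073105138/6403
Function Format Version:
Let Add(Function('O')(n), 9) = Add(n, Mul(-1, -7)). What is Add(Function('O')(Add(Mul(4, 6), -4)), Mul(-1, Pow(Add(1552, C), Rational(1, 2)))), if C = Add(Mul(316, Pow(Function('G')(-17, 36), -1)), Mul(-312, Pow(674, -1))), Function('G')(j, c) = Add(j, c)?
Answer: Add(18, Mul(Rational(-2, 6403), Pow(16073105138, Rational(1, 2)))) ≈ -21.600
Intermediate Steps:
Function('G')(j, c) = Add(c, j)
Function('O')(n) = Add(-2, n) (Function('O')(n) = Add(-9, Add(n, Mul(-1, -7))) = Add(-9, Add(n, 7)) = Add(-9, Add(7, n)) = Add(-2, n))
C = Rational(103528, 6403) (C = Add(Mul(316, Pow(Add(36, -17), -1)), Mul(-312, Pow(674, -1))) = Add(Mul(316, Pow(19, -1)), Mul(-312, Rational(1, 674))) = Add(Mul(316, Rational(1, 19)), Rational(-156, 337)) = Add(Rational(316, 19), Rational(-156, 337)) = Rational(103528, 6403) ≈ 16.169)
Add(Function('O')(Add(Mul(4, 6), -4)), Mul(-1, Pow(Add(1552, C), Rational(1, 2)))) = Add(Add(-2, Add(Mul(4, 6), -4)), Mul(-1, Pow(Add(1552, Rational(103528, 6403)), Rational(1, 2)))) = Add(Add(-2, Add(24, -4)), Mul(-1, Pow(Rational(10040984, 6403), Rational(1, 2)))) = Add(Add(-2, 20), Mul(-1, Mul(Rational(2, 6403), Pow(16073105138, Rational(1, 2))))) = Add(18, Mul(Rational(-2, 6403), Pow(16073105138, Rational(1, 2))))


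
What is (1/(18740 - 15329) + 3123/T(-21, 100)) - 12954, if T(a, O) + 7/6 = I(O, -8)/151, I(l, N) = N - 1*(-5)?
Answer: -57151262993/3666825 ≈ -15586.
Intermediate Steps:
I(l, N) = 5 + N (I(l, N) = N + 5 = 5 + N)
T(a, O) = -1075/906 (T(a, O) = -7/6 + (5 - 8)/151 = -7/6 - 3*1/151 = -7/6 - 3/151 = -1075/906)
(1/(18740 - 15329) + 3123/T(-21, 100)) - 12954 = (1/(18740 - 15329) + 3123/(-1075/906)) - 12954 = (1/3411 + 3123*(-906/1075)) - 12954 = (1/3411 - 2829438/1075) - 12954 = -9651211943/3666825 - 12954 = -57151262993/3666825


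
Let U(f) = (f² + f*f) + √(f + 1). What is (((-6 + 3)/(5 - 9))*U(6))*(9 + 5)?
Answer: 756 + 21*√7/2 ≈ 783.78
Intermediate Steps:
U(f) = √(1 + f) + 2*f² (U(f) = (f² + f²) + √(1 + f) = 2*f² + √(1 + f) = √(1 + f) + 2*f²)
(((-6 + 3)/(5 - 9))*U(6))*(9 + 5) = (((-6 + 3)/(5 - 9))*(√(1 + 6) + 2*6²))*(9 + 5) = ((-3/(-4))*(√7 + 2*36))*14 = ((-3*(-¼))*(√7 + 72))*14 = (3*(72 + √7)/4)*14 = (54 + 3*√7/4)*14 = 756 + 21*√7/2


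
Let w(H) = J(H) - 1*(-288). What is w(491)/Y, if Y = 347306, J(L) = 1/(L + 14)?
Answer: 145441/175389530 ≈ 0.00082925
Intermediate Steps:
J(L) = 1/(14 + L)
w(H) = 288 + 1/(14 + H) (w(H) = 1/(14 + H) - 1*(-288) = 1/(14 + H) + 288 = 288 + 1/(14 + H))
w(491)/Y = ((4033 + 288*491)/(14 + 491))/347306 = ((4033 + 141408)/505)*(1/347306) = ((1/505)*145441)*(1/347306) = (145441/505)*(1/347306) = 145441/175389530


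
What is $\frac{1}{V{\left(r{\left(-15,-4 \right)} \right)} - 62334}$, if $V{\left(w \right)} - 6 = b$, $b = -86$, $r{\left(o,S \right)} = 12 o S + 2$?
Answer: $- \frac{1}{62414} \approx -1.6022 \cdot 10^{-5}$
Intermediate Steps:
$r{\left(o,S \right)} = 2 + 12 S o$ ($r{\left(o,S \right)} = 12 S o + 2 = 2 + 12 S o$)
$V{\left(w \right)} = -80$ ($V{\left(w \right)} = 6 - 86 = -80$)
$\frac{1}{V{\left(r{\left(-15,-4 \right)} \right)} - 62334} = \frac{1}{-80 - 62334} = \frac{1}{-62414} = - \frac{1}{62414}$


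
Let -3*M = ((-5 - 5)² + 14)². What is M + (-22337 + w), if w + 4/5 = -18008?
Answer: -223389/5 ≈ -44678.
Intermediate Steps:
w = -90044/5 (w = -⅘ - 18008 = -90044/5 ≈ -18009.)
M = -4332 (M = -((-5 - 5)² + 14)²/3 = -((-10)² + 14)²/3 = -(100 + 14)²/3 = -⅓*114² = -⅓*12996 = -4332)
M + (-22337 + w) = -4332 + (-22337 - 90044/5) = -4332 - 201729/5 = -223389/5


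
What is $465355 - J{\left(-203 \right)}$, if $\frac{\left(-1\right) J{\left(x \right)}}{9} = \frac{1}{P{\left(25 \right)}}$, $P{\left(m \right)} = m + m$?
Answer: $\frac{23267759}{50} \approx 4.6536 \cdot 10^{5}$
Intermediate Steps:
$P{\left(m \right)} = 2 m$
$J{\left(x \right)} = - \frac{9}{50}$ ($J{\left(x \right)} = - \frac{9}{2 \cdot 25} = - \frac{9}{50}$)
$465355 - J{\left(-203 \right)} = 465355 - - \frac{9}{50} = 465355 + \frac{9}{50} = \frac{23267759}{50}$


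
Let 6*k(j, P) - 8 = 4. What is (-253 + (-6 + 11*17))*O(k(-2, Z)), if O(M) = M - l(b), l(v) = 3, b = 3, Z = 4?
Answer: 72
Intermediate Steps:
k(j, P) = 2 (k(j, P) = 4/3 + (⅙)*4 = 4/3 + ⅔ = 2)
O(M) = -3 + M (O(M) = M - 1*3 = M - 3 = -3 + M)
(-253 + (-6 + 11*17))*O(k(-2, Z)) = (-253 + (-6 + 11*17))*(-3 + 2) = (-253 + (-6 + 187))*(-1) = (-253 + 181)*(-1) = -72*(-1) = 72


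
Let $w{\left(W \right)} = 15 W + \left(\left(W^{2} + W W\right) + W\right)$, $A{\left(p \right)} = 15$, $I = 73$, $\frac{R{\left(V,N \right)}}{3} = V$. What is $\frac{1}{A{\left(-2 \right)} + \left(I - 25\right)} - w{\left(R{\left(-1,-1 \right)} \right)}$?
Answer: $\frac{1891}{63} \approx 30.016$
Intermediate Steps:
$R{\left(V,N \right)} = 3 V$
$w{\left(W \right)} = 2 W^{2} + 16 W$ ($w{\left(W \right)} = 15 W + \left(\left(W^{2} + W^{2}\right) + W\right) = 15 W + \left(2 W^{2} + W\right) = 15 W + \left(W + 2 W^{2}\right) = 2 W^{2} + 16 W$)
$\frac{1}{A{\left(-2 \right)} + \left(I - 25\right)} - w{\left(R{\left(-1,-1 \right)} \right)} = \frac{1}{15 + \left(73 - 25\right)} - 2 \cdot 3 \left(-1\right) \left(8 + 3 \left(-1\right)\right) = \frac{1}{15 + 48} - 2 \left(-3\right) \left(8 - 3\right) = \frac{1}{63} - 2 \left(-3\right) 5 = \frac{1}{63} - -30 = \frac{1}{63} + 30 = \frac{1891}{63}$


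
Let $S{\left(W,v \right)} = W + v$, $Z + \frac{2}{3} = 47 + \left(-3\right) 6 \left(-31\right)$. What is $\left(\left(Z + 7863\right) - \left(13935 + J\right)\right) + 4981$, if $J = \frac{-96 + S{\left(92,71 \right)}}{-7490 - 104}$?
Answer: $- \frac{11087039}{22782} \approx -486.66$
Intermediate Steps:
$Z = \frac{1813}{3}$ ($Z = - \frac{2}{3} + \left(47 + \left(-3\right) 6 \left(-31\right)\right) = - \frac{2}{3} + \left(47 - -558\right) = - \frac{2}{3} + \left(47 + 558\right) = - \frac{2}{3} + 605 = \frac{1813}{3} \approx 604.33$)
$J = - \frac{67}{7594}$ ($J = \frac{-96 + \left(92 + 71\right)}{-7490 - 104} = \frac{-96 + 163}{-7594} = 67 \left(- \frac{1}{7594}\right) = - \frac{67}{7594} \approx -0.0088228$)
$\left(\left(Z + 7863\right) - \left(13935 + J\right)\right) + 4981 = \left(\left(\frac{1813}{3} + 7863\right) - \frac{105822323}{7594}\right) + 4981 = \left(\frac{25402}{3} + \left(-13935 + \frac{67}{7594}\right)\right) + 4981 = \left(\frac{25402}{3} - \frac{105822323}{7594}\right) + 4981 = - \frac{124564181}{22782} + 4981 = - \frac{11087039}{22782}$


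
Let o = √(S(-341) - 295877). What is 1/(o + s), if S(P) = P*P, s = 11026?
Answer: 5513/60876136 - I*√44899/60876136 ≈ 9.0561e-5 - 3.4807e-6*I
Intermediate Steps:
S(P) = P²
o = 2*I*√44899 (o = √((-341)² - 295877) = √(116281 - 295877) = √(-179596) = 2*I*√44899 ≈ 423.79*I)
1/(o + s) = 1/(2*I*√44899 + 11026) = 1/(11026 + 2*I*√44899)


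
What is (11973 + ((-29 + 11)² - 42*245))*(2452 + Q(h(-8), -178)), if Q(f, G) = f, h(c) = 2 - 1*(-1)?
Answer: 4927185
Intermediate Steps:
h(c) = 3 (h(c) = 2 + 1 = 3)
(11973 + ((-29 + 11)² - 42*245))*(2452 + Q(h(-8), -178)) = (11973 + ((-29 + 11)² - 42*245))*(2452 + 3) = (11973 + ((-18)² - 1*10290))*2455 = (11973 + (324 - 10290))*2455 = (11973 - 9966)*2455 = 2007*2455 = 4927185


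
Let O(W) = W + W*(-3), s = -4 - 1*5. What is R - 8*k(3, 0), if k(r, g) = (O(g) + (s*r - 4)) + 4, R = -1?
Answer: 215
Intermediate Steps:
s = -9 (s = -4 - 5 = -9)
O(W) = -2*W (O(W) = W - 3*W = -2*W)
k(r, g) = -9*r - 2*g (k(r, g) = (-2*g + (-9*r - 4)) + 4 = (-2*g + (-4 - 9*r)) + 4 = (-4 - 9*r - 2*g) + 4 = -9*r - 2*g)
R - 8*k(3, 0) = -1 - 8*(-9*3 - 2*0) = -1 - 8*(-27 + 0) = -1 - 8*(-27) = -1 + 216 = 215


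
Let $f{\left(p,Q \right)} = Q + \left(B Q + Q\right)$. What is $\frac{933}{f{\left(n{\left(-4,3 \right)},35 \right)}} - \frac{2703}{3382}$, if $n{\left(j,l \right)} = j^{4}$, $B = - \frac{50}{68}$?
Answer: $\frac{103215789}{5089910} \approx 20.279$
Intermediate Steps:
$B = - \frac{25}{34}$ ($B = \left(-50\right) \frac{1}{68} = - \frac{25}{34} \approx -0.73529$)
$f{\left(p,Q \right)} = \frac{43 Q}{34}$ ($f{\left(p,Q \right)} = Q + \left(- \frac{25 Q}{34} + Q\right) = Q + \frac{9 Q}{34} = \frac{43 Q}{34}$)
$\frac{933}{f{\left(n{\left(-4,3 \right)},35 \right)}} - \frac{2703}{3382} = \frac{933}{\frac{43}{34} \cdot 35} - \frac{2703}{3382} = \frac{933}{\frac{1505}{34}} - \frac{2703}{3382} = 933 \cdot \frac{34}{1505} - \frac{2703}{3382} = \frac{31722}{1505} - \frac{2703}{3382} = \frac{103215789}{5089910}$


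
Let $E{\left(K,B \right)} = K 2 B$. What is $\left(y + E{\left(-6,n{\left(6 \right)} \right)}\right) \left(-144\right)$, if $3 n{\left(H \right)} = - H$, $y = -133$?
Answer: $15696$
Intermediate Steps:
$n{\left(H \right)} = - \frac{H}{3}$ ($n{\left(H \right)} = \frac{\left(-1\right) H}{3} = - \frac{H}{3}$)
$E{\left(K,B \right)} = 2 B K$ ($E{\left(K,B \right)} = 2 K B = 2 B K$)
$\left(y + E{\left(-6,n{\left(6 \right)} \right)}\right) \left(-144\right) = \left(-133 + 2 \left(\left(- \frac{1}{3}\right) 6\right) \left(-6\right)\right) \left(-144\right) = \left(-133 + 2 \left(-2\right) \left(-6\right)\right) \left(-144\right) = \left(-133 + 24\right) \left(-144\right) = \left(-109\right) \left(-144\right) = 15696$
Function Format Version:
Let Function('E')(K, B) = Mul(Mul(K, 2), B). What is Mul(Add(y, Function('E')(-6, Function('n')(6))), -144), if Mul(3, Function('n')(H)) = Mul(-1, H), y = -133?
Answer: 15696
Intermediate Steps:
Function('n')(H) = Mul(Rational(-1, 3), H) (Function('n')(H) = Mul(Rational(1, 3), Mul(-1, H)) = Mul(Rational(-1, 3), H))
Function('E')(K, B) = Mul(2, B, K) (Function('E')(K, B) = Mul(Mul(2, K), B) = Mul(2, B, K))
Mul(Add(y, Function('E')(-6, Function('n')(6))), -144) = Mul(Add(-133, Mul(2, Mul(Rational(-1, 3), 6), -6)), -144) = Mul(Add(-133, Mul(2, -2, -6)), -144) = Mul(Add(-133, 24), -144) = Mul(-109, -144) = 15696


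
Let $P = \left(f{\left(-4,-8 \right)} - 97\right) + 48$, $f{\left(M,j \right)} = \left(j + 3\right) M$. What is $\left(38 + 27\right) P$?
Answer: $-1885$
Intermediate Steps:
$f{\left(M,j \right)} = M \left(3 + j\right)$ ($f{\left(M,j \right)} = \left(3 + j\right) M = M \left(3 + j\right)$)
$P = -29$ ($P = \left(- 4 \left(3 - 8\right) - 97\right) + 48 = \left(\left(-4\right) \left(-5\right) - 97\right) + 48 = \left(20 - 97\right) + 48 = -77 + 48 = -29$)
$\left(38 + 27\right) P = \left(38 + 27\right) \left(-29\right) = 65 \left(-29\right) = -1885$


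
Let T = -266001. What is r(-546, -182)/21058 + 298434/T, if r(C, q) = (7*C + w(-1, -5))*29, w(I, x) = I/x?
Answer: -59609832007/9335748430 ≈ -6.3851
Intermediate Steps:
r(C, q) = 29/5 + 203*C (r(C, q) = (7*C - 1/(-5))*29 = (7*C - 1*(-⅕))*29 = (7*C + ⅕)*29 = (⅕ + 7*C)*29 = 29/5 + 203*C)
r(-546, -182)/21058 + 298434/T = (29/5 + 203*(-546))/21058 + 298434/(-266001) = (29/5 - 110838)*(1/21058) + 298434*(-1/266001) = -554161/5*1/21058 - 99478/88667 = -554161/105290 - 99478/88667 = -59609832007/9335748430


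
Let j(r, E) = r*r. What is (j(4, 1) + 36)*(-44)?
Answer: -2288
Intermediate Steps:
j(r, E) = r**2
(j(4, 1) + 36)*(-44) = (4**2 + 36)*(-44) = (16 + 36)*(-44) = 52*(-44) = -2288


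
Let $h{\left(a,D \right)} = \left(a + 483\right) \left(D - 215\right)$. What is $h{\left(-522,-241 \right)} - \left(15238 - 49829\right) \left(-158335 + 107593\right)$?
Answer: $-1755198738$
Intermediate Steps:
$h{\left(a,D \right)} = \left(-215 + D\right) \left(483 + a\right)$ ($h{\left(a,D \right)} = \left(483 + a\right) \left(-215 + D\right) = \left(-215 + D\right) \left(483 + a\right)$)
$h{\left(-522,-241 \right)} - \left(15238 - 49829\right) \left(-158335 + 107593\right) = \left(-103845 - -112230 + 483 \left(-241\right) - -125802\right) - \left(15238 - 49829\right) \left(-158335 + 107593\right) = \left(-103845 + 112230 - 116403 + 125802\right) - \left(-34591\right) \left(-50742\right) = 17784 - 1755216522 = -1755198738$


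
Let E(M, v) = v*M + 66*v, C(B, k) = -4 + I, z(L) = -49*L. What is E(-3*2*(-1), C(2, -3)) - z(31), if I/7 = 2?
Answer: 2239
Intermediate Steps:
I = 14 (I = 7*2 = 14)
C(B, k) = 10 (C(B, k) = -4 + 14 = 10)
E(M, v) = 66*v + M*v (E(M, v) = M*v + 66*v = 66*v + M*v)
E(-3*2*(-1), C(2, -3)) - z(31) = 10*(66 - 3*2*(-1)) - (-49)*31 = 10*(66 - 6*(-1)) - 1*(-1519) = 10*(66 + 6) + 1519 = 10*72 + 1519 = 720 + 1519 = 2239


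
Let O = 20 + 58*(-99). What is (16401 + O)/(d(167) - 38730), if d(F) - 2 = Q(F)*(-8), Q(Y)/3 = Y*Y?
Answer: -10679/708064 ≈ -0.015082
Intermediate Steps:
O = -5722 (O = 20 - 5742 = -5722)
Q(Y) = 3*Y² (Q(Y) = 3*(Y*Y) = 3*Y²)
d(F) = 2 - 24*F² (d(F) = 2 + (3*F²)*(-8) = 2 - 24*F²)
(16401 + O)/(d(167) - 38730) = (16401 - 5722)/((2 - 24*167²) - 38730) = 10679/((2 - 24*27889) - 38730) = 10679/((2 - 669336) - 38730) = 10679/(-669334 - 38730) = 10679/(-708064) = 10679*(-1/708064) = -10679/708064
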